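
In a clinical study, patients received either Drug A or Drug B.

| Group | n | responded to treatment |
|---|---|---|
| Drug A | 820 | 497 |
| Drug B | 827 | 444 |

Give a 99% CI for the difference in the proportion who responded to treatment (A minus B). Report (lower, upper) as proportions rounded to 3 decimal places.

(0.007, 0.132)

p̂₁ = 497/820 = 0.6061 and p̂₂ = 444/827 = 0.5369.
SE₁ = √(p̂₁(1−p̂₁)/n₁) = √(0.6061·0.3939/820) = 0.01706; SE₂ = √(0.5369·0.4631/827) = 0.01734.
Independent samples: SE of the difference = √(SE₁² + SE₂²) = √(0.0002910436 + 0.0003006756) = 0.02433.
z* for 99% confidence is 2.576, so the margin of error is 2.576 × 0.02433 = 0.06267.
Point estimate p̂₁ − p̂₂ = 0.6061 − 0.5369 = 0.0692.
0.0692 ± 0.06267 → (0.007, 0.132).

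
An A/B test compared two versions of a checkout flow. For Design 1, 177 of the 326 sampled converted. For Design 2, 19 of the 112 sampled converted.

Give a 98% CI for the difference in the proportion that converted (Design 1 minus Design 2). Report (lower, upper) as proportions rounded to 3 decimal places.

First, p̂₁ = 177/326 = 0.5429; p̂₂ = 19/112 = 0.1696.
The two standard errors are √(0.5429×0.4571/326) = 0.02759 and √(0.1696×0.8304/112) = 0.03546.
Because the samples are independent, SE_diff = √(0.02759² + 0.03546²) = 0.04493.
Using z* = 2.326 for 98%, ME = 2.326 × 0.04493 = 0.10451.
p̂₁ − p̂₂ = 0.3733; interval 0.3733 ± 0.10451 gives (0.269, 0.478).

(0.269, 0.478)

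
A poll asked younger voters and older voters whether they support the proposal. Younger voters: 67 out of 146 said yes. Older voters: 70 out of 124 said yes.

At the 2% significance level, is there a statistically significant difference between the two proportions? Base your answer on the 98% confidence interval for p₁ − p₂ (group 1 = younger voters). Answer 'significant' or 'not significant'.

not significant

p̂₁ = 67/146 = 0.4589 and p̂₂ = 70/124 = 0.5645.
SE₁ = √(p̂₁(1−p̂₁)/n₁) = √(0.4589·0.5411/146) = 0.04124; SE₂ = √(0.5645·0.4355/124) = 0.04453.
Independent samples: SE of the difference = √(SE₁² + SE₂²) = √(0.0017007376 + 0.0019829209) = 0.06069.
z* for 98% confidence is 2.326, so the margin of error is 2.326 × 0.06069 = 0.14116.
Point estimate p̂₁ − p̂₂ = 0.4589 − 0.5645 = -0.1056.
-0.1056 ± 0.14116 → (-0.24676, 0.03556).
The interval (-0.24676, 0.03556) contains 0, so the difference is not significant.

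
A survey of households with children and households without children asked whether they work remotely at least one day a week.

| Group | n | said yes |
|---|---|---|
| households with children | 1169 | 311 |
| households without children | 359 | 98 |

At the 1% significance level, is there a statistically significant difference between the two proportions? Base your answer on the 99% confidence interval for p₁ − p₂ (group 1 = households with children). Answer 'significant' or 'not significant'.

Sample proportions: 311/1169 = 0.2660, 98/359 = 0.2730.
Each SE is √(p̂(1−p̂)/n): √(0.2660·0.7340/1169) = 0.01292 and √(0.2730·0.7270/359) = 0.02351.
SE(p̂₁ − p̂₂) = √(SE₁² + SE₂²) = √(0.0001669264 + 0.0005527201) = 0.02683, since the two samples are independent.
At 99% confidence z* = 2.576; margin = 2.576 × 0.02683 = 0.06911.
The difference is 0.2660 − 0.2730 = -0.0070, so the interval is -0.0070 ± 0.06911 = (-0.07611, 0.06211).
The interval (-0.07611, 0.06211) contains 0, so the difference is not significant.

not significant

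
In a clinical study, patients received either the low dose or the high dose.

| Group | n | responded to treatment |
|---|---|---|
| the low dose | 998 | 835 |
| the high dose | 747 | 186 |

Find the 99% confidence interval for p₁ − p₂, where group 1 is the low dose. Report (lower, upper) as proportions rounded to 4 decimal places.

p̂₁ = 835/998 = 0.8367 and p̂₂ = 186/747 = 0.2490.
SE₁ = √(p̂₁(1−p̂₁)/n₁) = √(0.8367·0.1633/998) = 0.01170; SE₂ = √(0.2490·0.7510/747) = 0.01582.
Independent samples: SE of the difference = √(SE₁² + SE₂²) = √(0.00013689 + 0.0002502724) = 0.01968.
z* for 99% confidence is 2.576, so the margin of error is 2.576 × 0.01968 = 0.05070.
Point estimate p̂₁ − p̂₂ = 0.8367 − 0.2490 = 0.5877.
0.5877 ± 0.05070 → (0.5370, 0.6384).

(0.5370, 0.6384)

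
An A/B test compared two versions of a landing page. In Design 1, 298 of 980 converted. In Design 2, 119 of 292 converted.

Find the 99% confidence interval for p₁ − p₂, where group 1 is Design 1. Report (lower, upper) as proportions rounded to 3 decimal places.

(-0.187, -0.020)

Sample proportions: 298/980 = 0.3041, 119/292 = 0.4075.
Each SE is √(p̂(1−p̂)/n): √(0.3041·0.6959/980) = 0.01469 and √(0.4075·0.5925/292) = 0.02876.
SE(p̂₁ − p̂₂) = √(SE₁² + SE₂²) = √(0.0002157961 + 0.0008271376) = 0.03229, since the two samples are independent.
At 99% confidence z* = 2.576; margin = 2.576 × 0.03229 = 0.08318.
The difference is 0.3041 − 0.4075 = -0.1034, so the interval is -0.1034 ± 0.08318 = (-0.187, -0.020).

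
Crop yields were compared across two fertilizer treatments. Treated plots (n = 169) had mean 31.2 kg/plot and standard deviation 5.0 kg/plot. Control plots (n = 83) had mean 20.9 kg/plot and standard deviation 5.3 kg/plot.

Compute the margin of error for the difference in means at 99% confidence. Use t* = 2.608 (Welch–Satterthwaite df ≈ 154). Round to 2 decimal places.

1.82

SE₁ = s₁/√n₁ = 5.0/√169 = 0.3846; SE₂ = 5.3/√83 = 0.5818.
Independent samples, unequal variances: SE_diff = √(SE₁² + SE₂²) = √(0.14791716 + 0.33849124) = 0.6974.
t* = 2.608, so margin of error = 2.608 × 0.6974 = 1.8188.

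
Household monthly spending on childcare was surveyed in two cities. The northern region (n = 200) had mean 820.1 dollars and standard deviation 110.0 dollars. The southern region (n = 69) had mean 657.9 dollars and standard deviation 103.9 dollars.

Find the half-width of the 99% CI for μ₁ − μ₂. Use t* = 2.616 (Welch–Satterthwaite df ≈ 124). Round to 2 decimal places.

38.53

SE₁ = s₁/√n₁ = 110.0/√200 = 7.7782; SE₂ = 103.9/√69 = 12.5081.
Independent samples, unequal variances: SE_diff = √(SE₁² + SE₂²) = √(60.50039524 + 156.45256561) = 14.7293.
t* = 2.616, so margin of error = 2.616 × 14.7293 = 38.5318.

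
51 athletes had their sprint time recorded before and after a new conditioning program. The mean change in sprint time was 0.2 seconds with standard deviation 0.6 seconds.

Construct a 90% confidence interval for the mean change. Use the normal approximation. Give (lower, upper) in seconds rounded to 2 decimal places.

(0.06, 0.34)

Paired design: SE = s_d/√n = 0.6/√51 = 0.0840.
z* = 1.645; margin of error = 1.645 × 0.0840 = 0.1382.
0.2 ± 0.1382 → (0.06, 0.34).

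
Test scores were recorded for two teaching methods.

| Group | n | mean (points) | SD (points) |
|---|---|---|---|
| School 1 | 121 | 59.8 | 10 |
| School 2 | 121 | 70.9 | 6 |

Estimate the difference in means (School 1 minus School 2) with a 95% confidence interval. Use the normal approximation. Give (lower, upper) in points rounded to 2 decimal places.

(-13.18, -9.02)

SE₁ = s₁/√n₁ = 10/√121 = 0.9091; SE₂ = 6/√121 = 0.5455.
Independent samples, unequal variances: SE_diff = √(SE₁² + SE₂²) = √(0.82646281 + 0.29757025) = 1.0602.
z* = 1.960, so margin of error = 1.960 × 1.0602 = 2.0780.
Difference in means = 59.8 − 70.9 = -11.1000.
-11.1000 ± 2.0780 → (-13.18, -9.02).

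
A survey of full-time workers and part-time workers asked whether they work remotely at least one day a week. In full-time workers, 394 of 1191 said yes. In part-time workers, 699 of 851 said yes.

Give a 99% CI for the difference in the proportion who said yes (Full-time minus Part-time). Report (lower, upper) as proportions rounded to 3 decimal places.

Sample proportions: 394/1191 = 0.3308, 699/851 = 0.8214.
Each SE is √(p̂(1−p̂)/n): √(0.3308·0.6692/1191) = 0.01363 and √(0.8214·0.1786/851) = 0.01313.
SE(p̂₁ − p̂₂) = √(SE₁² + SE₂²) = √(0.0001857769 + 0.0001723969) = 0.01893, since the two samples are independent.
At 99% confidence z* = 2.576; margin = 2.576 × 0.01893 = 0.04876.
The difference is 0.3308 − 0.8214 = -0.4906, so the interval is -0.4906 ± 0.04876 = (-0.539, -0.442).

(-0.539, -0.442)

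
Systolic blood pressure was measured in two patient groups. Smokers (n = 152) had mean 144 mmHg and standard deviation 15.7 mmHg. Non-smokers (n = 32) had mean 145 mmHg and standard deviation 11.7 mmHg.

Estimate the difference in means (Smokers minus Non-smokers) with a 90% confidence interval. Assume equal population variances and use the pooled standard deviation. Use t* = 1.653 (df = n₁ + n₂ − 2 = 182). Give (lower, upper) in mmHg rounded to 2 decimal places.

(-5.85, 3.85)

s_p = √[((n₁−1)s₁² + (n₂−1)s₂²)/(n₁+n₂−2)] = √[(151·15.7² + 31·11.7²)/182] = 15.0938.
SE = 15.0938·√(1/152 + 1/32) = 2.9357.
With t* = 1.653, margin = 1.653 × 2.9357 = 4.8527.
x̄₁ − x̄₂ = 144 − 145 = -1.0000; interval -1.0000 ± 4.8527 = (-5.85, 3.85).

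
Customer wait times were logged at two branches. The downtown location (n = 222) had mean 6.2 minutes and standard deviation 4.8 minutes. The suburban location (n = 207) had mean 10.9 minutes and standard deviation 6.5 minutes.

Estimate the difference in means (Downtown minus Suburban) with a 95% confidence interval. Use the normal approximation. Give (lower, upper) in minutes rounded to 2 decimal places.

Standard errors of each mean: 4.8/√222 = 0.3222 and 6.5/√207 = 0.4518.
SE(x̄₁ − x̄₂) = √(0.3222² + 0.4518²) = 0.5549 for independent samples with unequal variances.
With z* = 1.960, the margin is 1.960 × 0.5549 = 1.0876.
x̄₁ − x̄₂ = 6.2 − 10.9 = -4.7000; the interval is -4.7000 ± 1.0876 = (-5.79, -3.61).

(-5.79, -3.61)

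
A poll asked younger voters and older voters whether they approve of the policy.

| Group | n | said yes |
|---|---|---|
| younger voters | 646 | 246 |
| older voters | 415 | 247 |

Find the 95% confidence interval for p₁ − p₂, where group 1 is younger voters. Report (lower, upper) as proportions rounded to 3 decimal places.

Sample proportions: 246/646 = 0.3808, 247/415 = 0.5952.
Each SE is √(p̂(1−p̂)/n): √(0.3808·0.6192/646) = 0.01911 and √(0.5952·0.4048/415) = 0.02410.
SE(p̂₁ − p̂₂) = √(SE₁² + SE₂²) = √(0.0003651921 + 0.00058081) = 0.03076, since the two samples are independent.
At 95% confidence z* = 1.960; margin = 1.960 × 0.03076 = 0.06029.
The difference is 0.3808 − 0.5952 = -0.2144, so the interval is -0.2144 ± 0.06029 = (-0.275, -0.154).

(-0.275, -0.154)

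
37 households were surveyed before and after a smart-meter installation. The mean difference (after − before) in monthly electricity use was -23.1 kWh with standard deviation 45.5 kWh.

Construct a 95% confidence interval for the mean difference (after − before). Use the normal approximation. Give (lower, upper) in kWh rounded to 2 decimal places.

This is a matched-pairs design, so SE = s_d/√n = 45.5/√37 = 7.4802.
Margin = 1.960 × 7.4802 = 14.6612; the interval is -23.1 ± 14.6612 = (-37.76, -8.44).

(-37.76, -8.44)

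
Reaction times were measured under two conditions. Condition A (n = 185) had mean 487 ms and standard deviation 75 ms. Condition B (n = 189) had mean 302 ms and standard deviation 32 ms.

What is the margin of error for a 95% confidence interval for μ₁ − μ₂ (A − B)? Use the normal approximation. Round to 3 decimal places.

SE₁ = s₁/√n₁ = 75/√185 = 5.5141; SE₂ = 32/√189 = 2.3277.
Independent samples, unequal variances: SE_diff = √(SE₁² + SE₂²) = √(30.40529881 + 5.41818729) = 5.9853.
z* = 1.960, so margin of error = 1.960 × 5.9853 = 11.7312.

11.731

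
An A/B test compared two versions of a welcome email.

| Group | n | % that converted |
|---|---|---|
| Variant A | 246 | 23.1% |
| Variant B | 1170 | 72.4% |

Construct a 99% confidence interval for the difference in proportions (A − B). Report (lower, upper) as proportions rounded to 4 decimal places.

Each SE is √(p̂(1−p̂)/n): √(0.2310·0.7690/246) = 0.02687 and √(0.7240·0.2760/1170) = 0.01307.
SE(p̂₁ − p̂₂) = √(SE₁² + SE₂²) = √(0.0007219969 + 0.0001708249) = 0.02988, since the two samples are independent.
At 99% confidence z* = 2.576; margin = 2.576 × 0.02988 = 0.07697.
The difference is 0.2310 − 0.7240 = -0.4930, so the interval is -0.4930 ± 0.07697 = (-0.5700, -0.4160).

(-0.5700, -0.4160)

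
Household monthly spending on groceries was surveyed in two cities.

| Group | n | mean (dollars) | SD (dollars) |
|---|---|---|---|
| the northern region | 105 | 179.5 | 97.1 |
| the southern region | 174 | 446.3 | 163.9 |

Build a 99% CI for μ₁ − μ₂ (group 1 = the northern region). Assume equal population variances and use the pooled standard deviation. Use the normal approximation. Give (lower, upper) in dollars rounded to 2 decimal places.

(-312.17, -221.43)

Pooled variance s_p² = [104·97.1² + 173·163.9²] / (105+174−2) = 20317.2923, so s_p = 142.5387.
SE_diff = s_p·√(1/n₁ + 1/n₂) = 142.5387·√(1/105 + 1/174) = 17.6143.
z* = 2.576; margin = 2.576 × 17.6143 = 45.3744.
Difference = 179.5 − 446.3 = -266.8000.
-266.8000 ± 45.3744 → (-312.17, -221.43).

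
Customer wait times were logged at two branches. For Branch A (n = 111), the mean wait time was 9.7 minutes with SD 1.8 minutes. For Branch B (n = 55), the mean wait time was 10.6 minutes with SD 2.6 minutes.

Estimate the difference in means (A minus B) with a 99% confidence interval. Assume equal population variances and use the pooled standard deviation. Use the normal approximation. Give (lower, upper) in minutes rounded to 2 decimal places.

s_p = √[((n₁−1)s₁² + (n₂−1)s₂²)/(n₁+n₂−2)] = √[(110·1.8² + 54·2.6²)/164] = 2.0974.
SE = 2.0974·√(1/111 + 1/55) = 0.3459.
With z* = 2.576, margin = 2.576 × 0.3459 = 0.8910.
x̄₁ − x̄₂ = 9.7 − 10.6 = -0.9000; interval -0.9000 ± 0.8910 = (-1.79, -0.01).

(-1.79, -0.01)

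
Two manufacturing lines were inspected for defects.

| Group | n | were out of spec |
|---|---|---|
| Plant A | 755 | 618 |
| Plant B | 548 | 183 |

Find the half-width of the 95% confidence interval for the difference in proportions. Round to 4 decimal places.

0.0481

Sample proportions: 618/755 = 0.8185, 183/548 = 0.3339.
Each SE is √(p̂(1−p̂)/n): √(0.8185·0.1815/755) = 0.01403 and √(0.3339·0.6661/548) = 0.02015.
SE(p̂₁ − p̂₂) = √(SE₁² + SE₂²) = √(0.0001968409 + 0.0004060225) = 0.02455, since the two samples are independent.
At 95% confidence z* = 1.960; margin = 1.960 × 0.02455 = 0.04812.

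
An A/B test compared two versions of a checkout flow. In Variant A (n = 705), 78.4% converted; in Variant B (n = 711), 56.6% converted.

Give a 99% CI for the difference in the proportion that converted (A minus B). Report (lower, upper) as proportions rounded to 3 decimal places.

SE₁ = √(p̂₁(1−p̂₁)/n₁) = √(0.7840·0.2160/705) = 0.01550; SE₂ = √(0.5660·0.4340/711) = 0.01859.
Independent samples: SE of the difference = √(SE₁² + SE₂²) = √(0.00024025 + 0.0003455881) = 0.02420.
z* for 99% confidence is 2.576, so the margin of error is 2.576 × 0.02420 = 0.06234.
Point estimate p̂₁ − p̂₂ = 0.7840 − 0.5660 = 0.2180.
0.2180 ± 0.06234 → (0.156, 0.280).

(0.156, 0.280)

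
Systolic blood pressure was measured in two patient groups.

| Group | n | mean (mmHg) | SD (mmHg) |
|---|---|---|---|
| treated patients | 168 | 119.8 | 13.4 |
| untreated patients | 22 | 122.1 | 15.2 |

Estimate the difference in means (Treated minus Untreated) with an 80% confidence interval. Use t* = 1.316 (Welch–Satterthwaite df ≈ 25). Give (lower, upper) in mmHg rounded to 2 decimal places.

SE₁ = s₁/√n₁ = 13.4/√168 = 1.0338; SE₂ = 15.2/√22 = 3.2407.
Independent samples, unequal variances: SE_diff = √(SE₁² + SE₂²) = √(1.06874244 + 10.50213649) = 3.4016.
t* = 1.316, so margin of error = 1.316 × 3.4016 = 4.4765.
Difference in means = 119.8 − 122.1 = -2.3000.
-2.3000 ± 4.4765 → (-6.78, 2.18).

(-6.78, 2.18)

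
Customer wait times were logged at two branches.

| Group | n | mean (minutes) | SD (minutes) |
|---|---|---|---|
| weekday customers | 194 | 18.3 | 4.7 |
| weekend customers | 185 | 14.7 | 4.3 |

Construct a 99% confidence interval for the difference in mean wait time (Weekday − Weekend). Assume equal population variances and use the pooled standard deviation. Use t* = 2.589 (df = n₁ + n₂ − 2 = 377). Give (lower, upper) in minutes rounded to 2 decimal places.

(2.40, 4.80)

Pooled variance s_p² = [193·4.7² + 184·4.3²] / (194+185−2) = 20.3330, so s_p = 4.5092.
SE_diff = s_p·√(1/n₁ + 1/n₂) = 4.5092·√(1/194 + 1/185) = 0.4634.
t* = 2.589; margin = 2.589 × 0.4634 = 1.1997.
Difference = 18.3 − 14.7 = 3.6000.
3.6000 ± 1.1997 → (2.40, 4.80).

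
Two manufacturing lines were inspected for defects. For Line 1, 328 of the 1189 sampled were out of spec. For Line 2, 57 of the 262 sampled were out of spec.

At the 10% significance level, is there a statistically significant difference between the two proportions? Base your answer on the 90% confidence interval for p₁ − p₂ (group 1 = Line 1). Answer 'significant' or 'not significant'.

Sample proportions: 328/1189 = 0.2759, 57/262 = 0.2176.
Each SE is √(p̂(1−p̂)/n): √(0.2759·0.7241/1189) = 0.01296 and √(0.2176·0.7824/262) = 0.02549.
SE(p̂₁ − p̂₂) = √(SE₁² + SE₂²) = √(0.0001679616 + 0.0006497401) = 0.02860, since the two samples are independent.
At 90% confidence z* = 1.645; margin = 1.645 × 0.02860 = 0.04705.
The difference is 0.2759 − 0.2176 = 0.0583, so the interval is 0.0583 ± 0.04705 = (0.01125, 0.10535).
The interval (0.01125, 0.10535) does not contain 0, so the difference is significant.

significant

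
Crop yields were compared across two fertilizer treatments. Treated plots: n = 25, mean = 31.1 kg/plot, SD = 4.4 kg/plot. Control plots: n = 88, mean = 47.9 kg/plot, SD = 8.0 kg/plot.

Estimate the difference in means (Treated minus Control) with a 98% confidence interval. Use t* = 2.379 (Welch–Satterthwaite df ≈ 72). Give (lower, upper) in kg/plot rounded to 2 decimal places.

Per-group SEs: s₁/√n₁ = 4.4/√25 = 0.8800, s₂/√n₂ = 8.0/√88 = 0.8528.
Unpooled SE of the difference: √(0.7744 + 0.72726784) = 1.2254.
Margin of error = t* · SE = 2.379 × 1.2254 = 2.9152.
x̄₁ − x̄₂ = 31.1 − 47.9 = -16.8000.
CI: -16.8000 ± 2.9152 = (-19.72, -13.88).

(-19.72, -13.88)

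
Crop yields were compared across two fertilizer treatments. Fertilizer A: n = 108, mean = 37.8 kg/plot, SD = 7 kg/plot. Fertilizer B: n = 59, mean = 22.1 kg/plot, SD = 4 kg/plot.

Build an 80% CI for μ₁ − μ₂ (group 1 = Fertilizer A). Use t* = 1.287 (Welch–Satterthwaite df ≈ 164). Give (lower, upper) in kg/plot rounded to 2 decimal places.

Per-group SEs: s₁/√n₁ = 7/√108 = 0.6736, s₂/√n₂ = 4/√59 = 0.5208.
Unpooled SE of the difference: √(0.45373696 + 0.27123264) = 0.8515.
Margin of error = t* · SE = 1.287 × 0.8515 = 1.0959.
x̄₁ − x̄₂ = 37.8 − 22.1 = 15.7000.
CI: 15.7000 ± 1.0959 = (14.60, 16.80).

(14.60, 16.80)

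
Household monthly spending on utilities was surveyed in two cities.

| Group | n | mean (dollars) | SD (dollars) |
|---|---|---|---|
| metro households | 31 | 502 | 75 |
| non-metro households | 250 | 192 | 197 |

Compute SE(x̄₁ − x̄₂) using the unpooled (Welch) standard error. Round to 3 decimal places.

18.349

Standard errors of each mean: 75/√31 = 13.4704 and 197/√250 = 12.4594.
SE(x̄₁ − x̄₂) = √(13.4704² + 12.4594²) = 18.3491 for independent samples with unequal variances.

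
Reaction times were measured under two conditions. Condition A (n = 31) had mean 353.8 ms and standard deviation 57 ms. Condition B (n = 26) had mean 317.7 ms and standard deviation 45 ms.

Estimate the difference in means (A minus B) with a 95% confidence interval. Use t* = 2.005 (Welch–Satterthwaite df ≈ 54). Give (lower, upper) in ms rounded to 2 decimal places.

(9.00, 63.20)

SE₁ = s₁/√n₁ = 57/√31 = 10.2375; SE₂ = 45/√26 = 8.8252.
Independent samples, unequal variances: SE_diff = √(SE₁² + SE₂²) = √(104.80640625 + 77.88415504) = 13.5163.
t* = 2.005, so margin of error = 2.005 × 13.5163 = 27.1002.
Difference in means = 353.8 − 317.7 = 36.1000.
36.1000 ± 27.1002 → (9.00, 63.20).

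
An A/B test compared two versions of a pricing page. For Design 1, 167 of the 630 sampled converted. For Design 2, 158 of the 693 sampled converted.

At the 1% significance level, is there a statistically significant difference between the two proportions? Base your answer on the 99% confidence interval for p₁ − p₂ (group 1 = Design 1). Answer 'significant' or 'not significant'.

not significant

First, p̂₁ = 167/630 = 0.2651; p̂₂ = 158/693 = 0.2280.
The two standard errors are √(0.2651×0.7349/630) = 0.01759 and √(0.2280×0.7720/693) = 0.01594.
Because the samples are independent, SE_diff = √(0.01759² + 0.01594²) = 0.02374.
Using z* = 2.576 for 99%, ME = 2.576 × 0.02374 = 0.06115.
p̂₁ − p̂₂ = 0.0371; interval 0.0371 ± 0.06115 gives (-0.02405, 0.09825).
The interval (-0.02405, 0.09825) contains 0, so the difference is not significant.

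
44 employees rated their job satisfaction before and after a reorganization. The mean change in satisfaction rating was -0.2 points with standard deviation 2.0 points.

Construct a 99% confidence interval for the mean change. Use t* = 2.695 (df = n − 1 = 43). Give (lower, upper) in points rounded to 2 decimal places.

Paired design: SE = s_d/√n = 2.0/√44 = 0.3015.
t* = 2.695; margin of error = 2.695 × 0.3015 = 0.8125.
-0.2 ± 0.8125 → (-1.01, 0.61).

(-1.01, 0.61)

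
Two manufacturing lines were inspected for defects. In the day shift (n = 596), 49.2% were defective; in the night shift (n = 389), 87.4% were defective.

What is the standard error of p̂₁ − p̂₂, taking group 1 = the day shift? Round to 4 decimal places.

0.0265

The two standard errors are √(0.4920×0.5080/596) = 0.02048 and √(0.8740×0.1260/389) = 0.01683.
Because the samples are independent, SE_diff = √(0.02048² + 0.01683²) = 0.02651.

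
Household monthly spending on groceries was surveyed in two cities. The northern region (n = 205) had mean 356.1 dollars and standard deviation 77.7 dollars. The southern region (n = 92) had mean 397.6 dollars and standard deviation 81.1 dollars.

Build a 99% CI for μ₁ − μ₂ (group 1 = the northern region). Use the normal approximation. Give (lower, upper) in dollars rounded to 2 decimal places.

Per-group SEs: s₁/√n₁ = 77.7/√205 = 5.4268, s₂/√n₂ = 81.1/√92 = 8.4553.
Unpooled SE of the difference: √(29.45015824 + 71.49209809) = 10.0470.
Margin of error = z* · SE = 2.576 × 10.0470 = 25.8811.
x̄₁ − x̄₂ = 356.1 − 397.6 = -41.5000.
CI: -41.5000 ± 25.8811 = (-67.38, -15.62).

(-67.38, -15.62)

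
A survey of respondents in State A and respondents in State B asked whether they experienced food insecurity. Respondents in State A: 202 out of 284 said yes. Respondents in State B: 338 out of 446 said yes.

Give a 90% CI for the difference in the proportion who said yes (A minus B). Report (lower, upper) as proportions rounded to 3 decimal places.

(-0.102, 0.009)

p̂₁ = 202/284 = 0.7113 and p̂₂ = 338/446 = 0.7578.
SE₁ = √(p̂₁(1−p̂₁)/n₁) = √(0.7113·0.2887/284) = 0.02689; SE₂ = √(0.7578·0.2422/446) = 0.02029.
Independent samples: SE of the difference = √(SE₁² + SE₂²) = √(0.0007230721 + 0.0004116841) = 0.03369.
z* for 90% confidence is 1.645, so the margin of error is 1.645 × 0.03369 = 0.05542.
Point estimate p̂₁ − p̂₂ = 0.7113 − 0.7578 = -0.0465.
-0.0465 ± 0.05542 → (-0.102, 0.009).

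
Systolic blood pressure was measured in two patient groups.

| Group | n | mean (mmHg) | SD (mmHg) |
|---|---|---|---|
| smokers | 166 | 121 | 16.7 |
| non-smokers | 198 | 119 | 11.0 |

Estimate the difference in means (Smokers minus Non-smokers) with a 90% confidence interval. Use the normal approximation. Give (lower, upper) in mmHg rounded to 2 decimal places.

(-0.49, 4.49)

Standard errors of each mean: 16.7/√166 = 1.2962 and 11.0/√198 = 0.7817.
SE(x̄₁ − x̄₂) = √(1.2962² + 0.7817²) = 1.5137 for independent samples with unequal variances.
With z* = 1.645, the margin is 1.645 × 1.5137 = 2.4900.
x̄₁ − x̄₂ = 121 − 119 = 2.0000; the interval is 2.0000 ± 2.4900 = (-0.49, 4.49).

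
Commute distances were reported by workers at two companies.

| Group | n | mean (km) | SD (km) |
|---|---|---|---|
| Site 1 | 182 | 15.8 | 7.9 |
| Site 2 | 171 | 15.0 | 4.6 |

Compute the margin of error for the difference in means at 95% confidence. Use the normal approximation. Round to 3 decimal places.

Standard errors of each mean: 7.9/√182 = 0.5856 and 4.6/√171 = 0.3518.
SE(x̄₁ − x̄₂) = √(0.5856² + 0.3518²) = 0.6831 for independent samples with unequal variances.
With z* = 1.960, the margin is 1.960 × 0.6831 = 1.3389.

1.339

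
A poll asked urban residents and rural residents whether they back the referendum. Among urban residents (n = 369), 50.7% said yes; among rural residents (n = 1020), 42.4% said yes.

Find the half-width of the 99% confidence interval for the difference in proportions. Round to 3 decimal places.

Each SE is √(p̂(1−p̂)/n): √(0.5070·0.4930/369) = 0.02603 and √(0.4240·0.5760/1020) = 0.01547.
SE(p̂₁ − p̂₂) = √(SE₁² + SE₂²) = √(0.0006775609 + 0.0002393209) = 0.03028, since the two samples are independent.
At 99% confidence z* = 2.576; margin = 2.576 × 0.03028 = 0.07800.

0.078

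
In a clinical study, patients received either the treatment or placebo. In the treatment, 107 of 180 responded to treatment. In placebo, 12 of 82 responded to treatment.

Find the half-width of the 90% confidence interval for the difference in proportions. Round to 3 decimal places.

Sample proportions: 107/180 = 0.5944, 12/82 = 0.1463.
Each SE is √(p̂(1−p̂)/n): √(0.5944·0.4056/180) = 0.03660 and √(0.1463·0.8537/82) = 0.03903.
SE(p̂₁ − p̂₂) = √(SE₁² + SE₂²) = √(0.00133956 + 0.0015233409) = 0.05351, since the two samples are independent.
At 90% confidence z* = 1.645; margin = 1.645 × 0.05351 = 0.08802.

0.088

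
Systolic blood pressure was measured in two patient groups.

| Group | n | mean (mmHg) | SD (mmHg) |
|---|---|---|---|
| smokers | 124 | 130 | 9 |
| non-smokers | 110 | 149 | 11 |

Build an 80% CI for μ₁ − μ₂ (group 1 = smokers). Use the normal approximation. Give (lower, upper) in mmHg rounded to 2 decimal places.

(-20.70, -17.30)

Per-group SEs: s₁/√n₁ = 9/√124 = 0.8082, s₂/√n₂ = 11/√110 = 1.0488.
Unpooled SE of the difference: √(0.65318724 + 1.09998144) = 1.3241.
Margin of error = z* · SE = 1.282 × 1.3241 = 1.6975.
x̄₁ − x̄₂ = 130 − 149 = -19.0000.
CI: -19.0000 ± 1.6975 = (-20.70, -17.30).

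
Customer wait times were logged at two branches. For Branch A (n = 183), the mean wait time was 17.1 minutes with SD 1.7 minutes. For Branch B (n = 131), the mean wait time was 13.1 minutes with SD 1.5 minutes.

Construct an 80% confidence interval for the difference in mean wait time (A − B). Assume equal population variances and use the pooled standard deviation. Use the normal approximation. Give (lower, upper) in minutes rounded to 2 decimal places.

Pooled variance s_p² = [182·1.7² + 130·1.5²] / (183+131−2) = 2.6233, so s_p = 1.6197.
SE_diff = s_p·√(1/n₁ + 1/n₂) = 1.6197·√(1/183 + 1/131) = 0.1854.
z* = 1.282; margin = 1.282 × 0.1854 = 0.2377.
Difference = 17.1 − 13.1 = 4.0000.
4.0000 ± 0.2377 → (3.76, 4.24).

(3.76, 4.24)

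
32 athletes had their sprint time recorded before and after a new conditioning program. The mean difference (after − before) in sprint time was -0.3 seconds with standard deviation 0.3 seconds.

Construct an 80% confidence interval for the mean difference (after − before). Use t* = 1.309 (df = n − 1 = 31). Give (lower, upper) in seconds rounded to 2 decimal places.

(-0.37, -0.23)

This is a matched-pairs design, so SE = s_d/√n = 0.3/√32 = 0.0530.
Margin = 1.309 × 0.0530 = 0.0694; the interval is -0.3 ± 0.0694 = (-0.37, -0.23).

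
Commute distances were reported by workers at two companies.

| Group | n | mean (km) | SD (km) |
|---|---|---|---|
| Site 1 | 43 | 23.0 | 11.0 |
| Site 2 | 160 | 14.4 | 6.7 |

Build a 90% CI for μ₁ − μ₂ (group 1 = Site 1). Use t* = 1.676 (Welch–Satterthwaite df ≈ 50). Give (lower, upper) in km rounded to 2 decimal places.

(5.65, 11.55)

Standard errors of each mean: 11.0/√43 = 1.6775 and 6.7/√160 = 0.5297.
SE(x̄₁ − x̄₂) = √(1.6775² + 0.5297²) = 1.7591 for independent samples with unequal variances.
With t* = 1.676, the margin is 1.676 × 1.7591 = 2.9483.
x̄₁ − x̄₂ = 23.0 − 14.4 = 8.6000; the interval is 8.6000 ± 2.9483 = (5.65, 11.55).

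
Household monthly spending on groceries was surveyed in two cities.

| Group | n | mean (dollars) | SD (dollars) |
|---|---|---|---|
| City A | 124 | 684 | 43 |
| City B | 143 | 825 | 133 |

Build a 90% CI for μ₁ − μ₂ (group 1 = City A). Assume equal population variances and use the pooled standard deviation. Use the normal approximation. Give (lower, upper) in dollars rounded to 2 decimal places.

s_p = √[((n₁−1)s₁² + (n₂−1)s₂²)/(n₁+n₂−2)] = √[(123·43² + 142·133²)/265] = 101.6703.
SE = 101.6703·√(1/124 + 1/143) = 12.4759.
With z* = 1.645, margin = 1.645 × 12.4759 = 20.5229.
x̄₁ − x̄₂ = 684 − 825 = -141.0000; interval -141.0000 ± 20.5229 = (-161.52, -120.48).

(-161.52, -120.48)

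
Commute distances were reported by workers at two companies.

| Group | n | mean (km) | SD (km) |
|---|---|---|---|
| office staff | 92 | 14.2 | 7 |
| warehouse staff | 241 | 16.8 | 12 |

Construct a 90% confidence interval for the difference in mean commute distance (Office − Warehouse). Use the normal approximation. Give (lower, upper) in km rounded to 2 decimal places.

(-4.35, -0.85)

Standard errors of each mean: 7/√92 = 0.7298 and 12/√241 = 0.7730.
SE(x̄₁ − x̄₂) = √(0.7298² + 0.7730²) = 1.0631 for independent samples with unequal variances.
With z* = 1.645, the margin is 1.645 × 1.0631 = 1.7488.
x̄₁ − x̄₂ = 14.2 − 16.8 = -2.6000; the interval is -2.6000 ± 1.7488 = (-4.35, -0.85).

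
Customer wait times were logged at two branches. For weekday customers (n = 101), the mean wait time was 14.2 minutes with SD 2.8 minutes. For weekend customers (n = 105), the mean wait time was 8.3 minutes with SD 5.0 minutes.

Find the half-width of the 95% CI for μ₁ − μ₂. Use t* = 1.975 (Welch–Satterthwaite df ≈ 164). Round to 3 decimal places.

1.110

Per-group SEs: s₁/√n₁ = 2.8/√101 = 0.2786, s₂/√n₂ = 5.0/√105 = 0.4880.
Unpooled SE of the difference: √(0.07761796 + 0.238144) = 0.5619.
Margin of error = t* · SE = 1.975 × 0.5619 = 1.1098.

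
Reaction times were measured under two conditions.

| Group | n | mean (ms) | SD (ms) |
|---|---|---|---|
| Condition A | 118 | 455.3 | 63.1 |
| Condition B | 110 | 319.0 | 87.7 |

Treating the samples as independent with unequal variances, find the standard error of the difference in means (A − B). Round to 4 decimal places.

10.1815

SE₁ = s₁/√n₁ = 63.1/√118 = 5.8088; SE₂ = 87.7/√110 = 8.3619.
Independent samples, unequal variances: SE_diff = √(SE₁² + SE₂²) = √(33.74215744 + 69.92137161) = 10.1815.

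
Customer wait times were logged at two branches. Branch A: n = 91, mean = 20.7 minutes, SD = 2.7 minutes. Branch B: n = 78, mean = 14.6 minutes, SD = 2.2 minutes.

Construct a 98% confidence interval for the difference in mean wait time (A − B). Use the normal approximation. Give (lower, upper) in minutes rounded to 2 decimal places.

(5.22, 6.98)

SE₁ = s₁/√n₁ = 2.7/√91 = 0.2830; SE₂ = 2.2/√78 = 0.2491.
Independent samples, unequal variances: SE_diff = √(SE₁² + SE₂²) = √(0.080089 + 0.06205081) = 0.3770.
z* = 2.326, so margin of error = 2.326 × 0.3770 = 0.8769.
Difference in means = 20.7 − 14.6 = 6.1000.
6.1000 ± 0.8769 → (5.22, 6.98).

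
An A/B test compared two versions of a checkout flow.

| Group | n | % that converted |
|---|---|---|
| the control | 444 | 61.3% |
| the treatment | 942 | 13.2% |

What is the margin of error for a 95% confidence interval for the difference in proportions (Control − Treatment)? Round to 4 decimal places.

SE₁ = √(p̂₁(1−p̂₁)/n₁) = √(0.6130·0.3870/444) = 0.02312; SE₂ = √(0.1320·0.8680/942) = 0.01103.
Independent samples: SE of the difference = √(SE₁² + SE₂²) = √(0.0005345344 + 0.0001216609) = 0.02562.
z* for 95% confidence is 1.960, so the margin of error is 1.960 × 0.02562 = 0.05022.

0.0502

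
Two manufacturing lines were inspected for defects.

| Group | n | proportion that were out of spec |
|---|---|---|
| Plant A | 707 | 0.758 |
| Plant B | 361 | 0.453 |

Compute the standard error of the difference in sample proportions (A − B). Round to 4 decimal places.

0.0308

Each SE is √(p̂(1−p̂)/n): √(0.7580·0.2420/707) = 0.01611 and √(0.4530·0.5470/361) = 0.02620.
SE(p̂₁ − p̂₂) = √(SE₁² + SE₂²) = √(0.0002595321 + 0.00068644) = 0.03076, since the two samples are independent.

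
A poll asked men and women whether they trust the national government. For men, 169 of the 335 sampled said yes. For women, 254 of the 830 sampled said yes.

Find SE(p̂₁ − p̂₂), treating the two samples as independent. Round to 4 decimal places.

0.0317

p̂₁ = 169/335 = 0.5045 and p̂₂ = 254/830 = 0.3060.
SE₁ = √(p̂₁(1−p̂₁)/n₁) = √(0.5045·0.4955/335) = 0.02732; SE₂ = √(0.3060·0.6940/830) = 0.01600.
Independent samples: SE of the difference = √(SE₁² + SE₂²) = √(0.0007463824 + 0.000256) = 0.03166.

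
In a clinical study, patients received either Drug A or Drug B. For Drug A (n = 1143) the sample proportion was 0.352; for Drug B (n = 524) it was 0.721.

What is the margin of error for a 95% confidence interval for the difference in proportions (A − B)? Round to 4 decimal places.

The two standard errors are √(0.3520×0.6480/1143) = 0.01413 and √(0.7210×0.2790/524) = 0.01959.
Because the samples are independent, SE_diff = √(0.01413² + 0.01959²) = 0.02415.
Using z* = 1.960 for 95%, ME = 1.960 × 0.02415 = 0.04733.

0.0473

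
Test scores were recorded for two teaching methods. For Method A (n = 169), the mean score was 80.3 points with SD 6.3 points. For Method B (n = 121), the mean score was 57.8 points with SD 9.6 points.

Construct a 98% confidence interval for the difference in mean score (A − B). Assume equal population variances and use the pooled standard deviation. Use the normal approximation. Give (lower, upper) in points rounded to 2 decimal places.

(20.33, 24.67)

s_p = √[((n₁−1)s₁² + (n₂−1)s₂²)/(n₁+n₂−2)] = √[(168·6.3² + 120·9.6²)/288] = 7.8455.
SE = 7.8455·√(1/169 + 1/121) = 0.9343.
With z* = 2.326, margin = 2.326 × 0.9343 = 2.1732.
x̄₁ − x̄₂ = 80.3 − 57.8 = 22.5000; interval 22.5000 ± 2.1732 = (20.33, 24.67).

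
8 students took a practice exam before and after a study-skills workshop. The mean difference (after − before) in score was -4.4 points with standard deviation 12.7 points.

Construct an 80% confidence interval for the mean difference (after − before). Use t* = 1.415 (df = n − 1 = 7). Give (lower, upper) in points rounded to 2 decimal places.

(-10.75, 1.95)

This is a matched-pairs design, so SE = s_d/√n = 12.7/√8 = 4.4901.
Margin = 1.415 × 4.4901 = 6.3535; the interval is -4.4 ± 6.3535 = (-10.75, 1.95).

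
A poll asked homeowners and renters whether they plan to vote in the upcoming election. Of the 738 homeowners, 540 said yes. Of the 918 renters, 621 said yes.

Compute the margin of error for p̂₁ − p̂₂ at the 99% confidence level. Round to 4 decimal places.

0.0579

Sample proportions: 540/738 = 0.7317, 621/918 = 0.6765.
Each SE is √(p̂(1−p̂)/n): √(0.7317·0.2683/738) = 0.01631 and √(0.6765·0.3235/918) = 0.01544.
SE(p̂₁ − p̂₂) = √(SE₁² + SE₂²) = √(0.0002660161 + 0.0002383936) = 0.02246, since the two samples are independent.
At 99% confidence z* = 2.576; margin = 2.576 × 0.02246 = 0.05786.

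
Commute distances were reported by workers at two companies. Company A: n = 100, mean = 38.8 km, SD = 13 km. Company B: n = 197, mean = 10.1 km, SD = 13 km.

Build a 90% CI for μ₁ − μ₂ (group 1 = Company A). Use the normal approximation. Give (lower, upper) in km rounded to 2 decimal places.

(26.07, 31.33)

Per-group SEs: s₁/√n₁ = 13/√100 = 1.3000, s₂/√n₂ = 13/√197 = 0.9262.
Unpooled SE of the difference: √(1.69 + 0.85784644) = 1.5962.
Margin of error = z* · SE = 1.645 × 1.5962 = 2.6257.
x̄₁ − x̄₂ = 38.8 − 10.1 = 28.7000.
CI: 28.7000 ± 2.6257 = (26.07, 31.33).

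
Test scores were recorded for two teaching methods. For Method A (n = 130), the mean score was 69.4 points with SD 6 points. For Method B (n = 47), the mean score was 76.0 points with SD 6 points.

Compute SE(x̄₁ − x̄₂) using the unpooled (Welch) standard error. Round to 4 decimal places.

1.0212

Per-group SEs: s₁/√n₁ = 6/√130 = 0.5262, s₂/√n₂ = 6/√47 = 0.8752.
Unpooled SE of the difference: √(0.27688644 + 0.76597504) = 1.0212.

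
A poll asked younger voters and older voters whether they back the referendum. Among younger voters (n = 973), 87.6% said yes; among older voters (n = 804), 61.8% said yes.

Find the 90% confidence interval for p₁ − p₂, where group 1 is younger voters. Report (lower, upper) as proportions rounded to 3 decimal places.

Each SE is √(p̂(1−p̂)/n): √(0.8760·0.1240/973) = 0.01057 and √(0.6180·0.3820/804) = 0.01714.
SE(p̂₁ − p̂₂) = √(SE₁² + SE₂²) = √(0.0001117249 + 0.0002937796) = 0.02014, since the two samples are independent.
At 90% confidence z* = 1.645; margin = 1.645 × 0.02014 = 0.03313.
The difference is 0.8760 − 0.6180 = 0.2580, so the interval is 0.2580 ± 0.03313 = (0.225, 0.291).

(0.225, 0.291)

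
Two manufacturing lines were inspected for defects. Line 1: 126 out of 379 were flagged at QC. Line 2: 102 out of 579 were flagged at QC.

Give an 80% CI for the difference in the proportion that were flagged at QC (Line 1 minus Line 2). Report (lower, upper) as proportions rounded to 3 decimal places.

Sample proportions: 126/379 = 0.3325, 102/579 = 0.1762.
Each SE is √(p̂(1−p̂)/n): √(0.3325·0.6675/379) = 0.02420 and √(0.1762·0.8238/579) = 0.01583.
SE(p̂₁ − p̂₂) = √(SE₁² + SE₂²) = √(0.00058564 + 0.0002505889) = 0.02892, since the two samples are independent.
At 80% confidence z* = 1.282; margin = 1.282 × 0.02892 = 0.03708.
The difference is 0.3325 − 0.1762 = 0.1563, so the interval is 0.1563 ± 0.03708 = (0.119, 0.193).

(0.119, 0.193)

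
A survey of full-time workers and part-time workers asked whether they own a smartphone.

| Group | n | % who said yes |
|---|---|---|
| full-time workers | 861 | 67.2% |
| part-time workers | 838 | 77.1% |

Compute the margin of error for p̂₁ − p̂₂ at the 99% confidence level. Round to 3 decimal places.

The two standard errors are √(0.6720×0.3280/861) = 0.01600 and √(0.7710×0.2290/838) = 0.01452.
Because the samples are independent, SE_diff = √(0.01600² + 0.01452²) = 0.02161.
Using z* = 2.576 for 99%, ME = 2.576 × 0.02161 = 0.05567.

0.056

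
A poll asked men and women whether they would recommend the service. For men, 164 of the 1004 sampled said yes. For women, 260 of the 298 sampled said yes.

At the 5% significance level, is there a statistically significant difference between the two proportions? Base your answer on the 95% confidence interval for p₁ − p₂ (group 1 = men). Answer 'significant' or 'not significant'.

significant

First, p̂₁ = 164/1004 = 0.1633; p̂₂ = 260/298 = 0.8725.
The two standard errors are √(0.1633×0.8367/1004) = 0.01167 and √(0.8725×0.1275/298) = 0.01932.
Because the samples are independent, SE_diff = √(0.01167² + 0.01932²) = 0.02257.
Using z* = 1.960 for 95%, ME = 1.960 × 0.02257 = 0.04424.
p̂₁ − p̂₂ = -0.7092; interval -0.7092 ± 0.04424 gives (-0.75344, -0.66496).
The interval (-0.75344, -0.66496) does not contain 0, so the difference is significant.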